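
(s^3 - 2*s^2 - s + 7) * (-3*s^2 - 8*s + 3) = -3*s^5 - 2*s^4 + 22*s^3 - 19*s^2 - 59*s + 21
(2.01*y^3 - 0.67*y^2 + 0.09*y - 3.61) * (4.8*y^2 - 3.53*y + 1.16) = 9.648*y^5 - 10.3113*y^4 + 5.1287*y^3 - 18.4229*y^2 + 12.8477*y - 4.1876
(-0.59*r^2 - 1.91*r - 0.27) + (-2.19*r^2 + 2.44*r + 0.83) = -2.78*r^2 + 0.53*r + 0.56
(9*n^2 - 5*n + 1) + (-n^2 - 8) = 8*n^2 - 5*n - 7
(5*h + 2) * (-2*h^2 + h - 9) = -10*h^3 + h^2 - 43*h - 18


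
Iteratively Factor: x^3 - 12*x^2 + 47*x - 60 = (x - 4)*(x^2 - 8*x + 15) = (x - 5)*(x - 4)*(x - 3)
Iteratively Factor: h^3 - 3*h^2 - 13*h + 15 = (h + 3)*(h^2 - 6*h + 5) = (h - 1)*(h + 3)*(h - 5)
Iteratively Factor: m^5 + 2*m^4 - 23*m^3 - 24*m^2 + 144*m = (m - 3)*(m^4 + 5*m^3 - 8*m^2 - 48*m) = (m - 3)*(m + 4)*(m^3 + m^2 - 12*m) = (m - 3)*(m + 4)^2*(m^2 - 3*m) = m*(m - 3)*(m + 4)^2*(m - 3)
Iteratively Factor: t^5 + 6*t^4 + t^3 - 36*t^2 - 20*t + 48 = (t + 2)*(t^4 + 4*t^3 - 7*t^2 - 22*t + 24) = (t + 2)*(t + 4)*(t^3 - 7*t + 6) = (t - 1)*(t + 2)*(t + 4)*(t^2 + t - 6) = (t - 1)*(t + 2)*(t + 3)*(t + 4)*(t - 2)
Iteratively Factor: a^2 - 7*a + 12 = (a - 3)*(a - 4)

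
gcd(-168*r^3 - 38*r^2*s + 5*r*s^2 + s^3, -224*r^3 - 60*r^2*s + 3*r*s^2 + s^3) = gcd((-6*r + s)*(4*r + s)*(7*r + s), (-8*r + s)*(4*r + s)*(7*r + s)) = 28*r^2 + 11*r*s + s^2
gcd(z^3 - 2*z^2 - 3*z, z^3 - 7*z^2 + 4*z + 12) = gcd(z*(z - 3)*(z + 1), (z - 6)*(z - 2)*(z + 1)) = z + 1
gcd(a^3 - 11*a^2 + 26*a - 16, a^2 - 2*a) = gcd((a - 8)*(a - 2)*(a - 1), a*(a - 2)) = a - 2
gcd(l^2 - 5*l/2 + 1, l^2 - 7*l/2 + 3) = l - 2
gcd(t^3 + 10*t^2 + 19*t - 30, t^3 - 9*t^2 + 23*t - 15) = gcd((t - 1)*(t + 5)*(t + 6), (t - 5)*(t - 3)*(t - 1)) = t - 1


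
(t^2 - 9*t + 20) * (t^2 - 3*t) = t^4 - 12*t^3 + 47*t^2 - 60*t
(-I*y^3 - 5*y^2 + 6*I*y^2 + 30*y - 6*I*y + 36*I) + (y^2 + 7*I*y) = -I*y^3 - 4*y^2 + 6*I*y^2 + 30*y + I*y + 36*I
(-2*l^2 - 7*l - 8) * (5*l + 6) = -10*l^3 - 47*l^2 - 82*l - 48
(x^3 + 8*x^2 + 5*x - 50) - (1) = x^3 + 8*x^2 + 5*x - 51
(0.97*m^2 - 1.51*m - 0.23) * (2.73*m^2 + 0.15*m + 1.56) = 2.6481*m^4 - 3.9768*m^3 + 0.6588*m^2 - 2.3901*m - 0.3588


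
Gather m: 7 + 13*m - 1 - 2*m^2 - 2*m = -2*m^2 + 11*m + 6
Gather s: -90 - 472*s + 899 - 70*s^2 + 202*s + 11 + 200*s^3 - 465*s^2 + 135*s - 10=200*s^3 - 535*s^2 - 135*s + 810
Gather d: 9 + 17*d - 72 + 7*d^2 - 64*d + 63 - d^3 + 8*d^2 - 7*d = -d^3 + 15*d^2 - 54*d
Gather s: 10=10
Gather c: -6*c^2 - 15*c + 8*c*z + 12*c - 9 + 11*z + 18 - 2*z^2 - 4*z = -6*c^2 + c*(8*z - 3) - 2*z^2 + 7*z + 9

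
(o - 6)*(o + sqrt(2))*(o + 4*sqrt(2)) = o^3 - 6*o^2 + 5*sqrt(2)*o^2 - 30*sqrt(2)*o + 8*o - 48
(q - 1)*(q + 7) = q^2 + 6*q - 7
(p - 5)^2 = p^2 - 10*p + 25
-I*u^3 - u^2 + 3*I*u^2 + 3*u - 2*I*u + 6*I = (u - 3)*(u - 2*I)*(-I*u + 1)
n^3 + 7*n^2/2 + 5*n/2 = n*(n + 1)*(n + 5/2)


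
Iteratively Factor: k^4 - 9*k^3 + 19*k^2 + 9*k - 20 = (k + 1)*(k^3 - 10*k^2 + 29*k - 20) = (k - 5)*(k + 1)*(k^2 - 5*k + 4) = (k - 5)*(k - 1)*(k + 1)*(k - 4)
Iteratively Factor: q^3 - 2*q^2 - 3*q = (q)*(q^2 - 2*q - 3) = q*(q - 3)*(q + 1)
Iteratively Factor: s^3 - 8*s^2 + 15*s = (s - 3)*(s^2 - 5*s) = s*(s - 3)*(s - 5)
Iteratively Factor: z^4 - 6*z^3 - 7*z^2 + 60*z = (z - 5)*(z^3 - z^2 - 12*z) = z*(z - 5)*(z^2 - z - 12) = z*(z - 5)*(z + 3)*(z - 4)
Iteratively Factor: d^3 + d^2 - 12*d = (d + 4)*(d^2 - 3*d) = (d - 3)*(d + 4)*(d)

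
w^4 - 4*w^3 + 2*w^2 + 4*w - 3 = (w - 3)*(w - 1)^2*(w + 1)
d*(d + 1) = d^2 + d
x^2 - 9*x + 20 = (x - 5)*(x - 4)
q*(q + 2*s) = q^2 + 2*q*s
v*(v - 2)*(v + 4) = v^3 + 2*v^2 - 8*v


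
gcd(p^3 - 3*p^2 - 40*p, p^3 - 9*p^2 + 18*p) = p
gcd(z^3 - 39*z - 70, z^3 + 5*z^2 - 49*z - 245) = z^2 - 2*z - 35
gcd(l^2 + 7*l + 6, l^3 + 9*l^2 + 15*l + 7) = l + 1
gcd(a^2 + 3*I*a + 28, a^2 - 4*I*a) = a - 4*I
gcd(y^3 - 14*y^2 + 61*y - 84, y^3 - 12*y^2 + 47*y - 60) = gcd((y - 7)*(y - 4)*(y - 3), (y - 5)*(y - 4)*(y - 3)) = y^2 - 7*y + 12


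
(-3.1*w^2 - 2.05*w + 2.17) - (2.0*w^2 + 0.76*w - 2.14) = -5.1*w^2 - 2.81*w + 4.31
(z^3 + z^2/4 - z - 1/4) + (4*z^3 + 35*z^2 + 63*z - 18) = 5*z^3 + 141*z^2/4 + 62*z - 73/4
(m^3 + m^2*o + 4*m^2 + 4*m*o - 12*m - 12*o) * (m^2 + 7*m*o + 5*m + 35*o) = m^5 + 8*m^4*o + 9*m^4 + 7*m^3*o^2 + 72*m^3*o + 8*m^3 + 63*m^2*o^2 + 64*m^2*o - 60*m^2 + 56*m*o^2 - 480*m*o - 420*o^2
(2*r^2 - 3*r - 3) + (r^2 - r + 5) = 3*r^2 - 4*r + 2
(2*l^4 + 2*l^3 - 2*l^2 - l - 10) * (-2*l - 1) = -4*l^5 - 6*l^4 + 2*l^3 + 4*l^2 + 21*l + 10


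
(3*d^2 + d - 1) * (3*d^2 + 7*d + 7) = 9*d^4 + 24*d^3 + 25*d^2 - 7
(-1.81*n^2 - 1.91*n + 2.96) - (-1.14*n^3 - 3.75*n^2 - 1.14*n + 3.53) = 1.14*n^3 + 1.94*n^2 - 0.77*n - 0.57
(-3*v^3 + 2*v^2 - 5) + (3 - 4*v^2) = -3*v^3 - 2*v^2 - 2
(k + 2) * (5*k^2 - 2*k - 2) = 5*k^3 + 8*k^2 - 6*k - 4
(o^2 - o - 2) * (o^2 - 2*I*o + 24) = o^4 - o^3 - 2*I*o^3 + 22*o^2 + 2*I*o^2 - 24*o + 4*I*o - 48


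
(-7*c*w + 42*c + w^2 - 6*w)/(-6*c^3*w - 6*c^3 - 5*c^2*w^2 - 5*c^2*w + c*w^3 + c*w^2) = (7*c*w - 42*c - w^2 + 6*w)/(c*(6*c^2*w + 6*c^2 + 5*c*w^2 + 5*c*w - w^3 - w^2))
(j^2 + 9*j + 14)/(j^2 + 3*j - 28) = (j + 2)/(j - 4)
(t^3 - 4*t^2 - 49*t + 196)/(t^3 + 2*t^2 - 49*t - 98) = (t - 4)/(t + 2)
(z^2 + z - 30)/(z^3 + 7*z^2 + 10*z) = (z^2 + z - 30)/(z*(z^2 + 7*z + 10))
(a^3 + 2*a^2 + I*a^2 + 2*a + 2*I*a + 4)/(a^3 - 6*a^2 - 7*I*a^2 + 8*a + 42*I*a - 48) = (a^3 + a^2*(2 + I) + a*(2 + 2*I) + 4)/(a^3 + a^2*(-6 - 7*I) + a*(8 + 42*I) - 48)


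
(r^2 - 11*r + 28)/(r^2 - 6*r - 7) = (r - 4)/(r + 1)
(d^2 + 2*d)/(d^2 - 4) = d/(d - 2)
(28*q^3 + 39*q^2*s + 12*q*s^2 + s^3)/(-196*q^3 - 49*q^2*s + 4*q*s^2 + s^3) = (-q - s)/(7*q - s)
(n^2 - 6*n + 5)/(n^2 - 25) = (n - 1)/(n + 5)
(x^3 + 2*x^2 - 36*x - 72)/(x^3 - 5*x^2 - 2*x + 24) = (x^2 - 36)/(x^2 - 7*x + 12)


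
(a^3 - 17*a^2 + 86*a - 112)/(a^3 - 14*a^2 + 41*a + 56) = (a - 2)/(a + 1)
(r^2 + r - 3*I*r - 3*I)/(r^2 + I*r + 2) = (r^2 + r - 3*I*r - 3*I)/(r^2 + I*r + 2)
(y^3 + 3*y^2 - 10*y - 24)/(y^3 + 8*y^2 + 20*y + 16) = (y - 3)/(y + 2)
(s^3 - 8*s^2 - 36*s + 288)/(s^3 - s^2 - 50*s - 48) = (s - 6)/(s + 1)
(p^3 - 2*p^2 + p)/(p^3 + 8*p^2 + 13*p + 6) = p*(p^2 - 2*p + 1)/(p^3 + 8*p^2 + 13*p + 6)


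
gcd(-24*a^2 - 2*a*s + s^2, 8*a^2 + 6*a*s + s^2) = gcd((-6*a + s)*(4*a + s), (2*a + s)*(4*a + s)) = 4*a + s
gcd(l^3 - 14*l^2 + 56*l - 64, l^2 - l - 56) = l - 8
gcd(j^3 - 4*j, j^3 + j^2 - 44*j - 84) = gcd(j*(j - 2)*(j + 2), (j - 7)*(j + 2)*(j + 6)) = j + 2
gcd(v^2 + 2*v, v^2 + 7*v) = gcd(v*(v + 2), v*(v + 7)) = v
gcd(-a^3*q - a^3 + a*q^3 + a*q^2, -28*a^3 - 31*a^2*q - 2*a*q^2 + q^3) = a + q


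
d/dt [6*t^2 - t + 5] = 12*t - 1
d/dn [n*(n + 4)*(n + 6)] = 3*n^2 + 20*n + 24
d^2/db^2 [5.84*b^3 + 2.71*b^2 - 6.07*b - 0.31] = 35.04*b + 5.42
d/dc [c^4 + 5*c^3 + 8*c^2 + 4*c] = 4*c^3 + 15*c^2 + 16*c + 4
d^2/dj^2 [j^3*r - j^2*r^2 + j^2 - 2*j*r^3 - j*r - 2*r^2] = 6*j*r - 2*r^2 + 2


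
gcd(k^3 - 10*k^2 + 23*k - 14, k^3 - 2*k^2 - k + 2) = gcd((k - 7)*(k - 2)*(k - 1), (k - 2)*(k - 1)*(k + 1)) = k^2 - 3*k + 2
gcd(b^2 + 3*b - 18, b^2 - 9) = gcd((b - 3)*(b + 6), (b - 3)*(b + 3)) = b - 3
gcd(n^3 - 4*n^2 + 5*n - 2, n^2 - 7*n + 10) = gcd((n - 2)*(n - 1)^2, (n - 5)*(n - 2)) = n - 2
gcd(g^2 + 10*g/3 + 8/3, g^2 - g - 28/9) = g + 4/3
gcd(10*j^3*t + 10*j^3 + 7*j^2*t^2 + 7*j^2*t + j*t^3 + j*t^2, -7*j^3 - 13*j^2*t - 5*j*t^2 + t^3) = 1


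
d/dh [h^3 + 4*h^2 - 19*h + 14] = 3*h^2 + 8*h - 19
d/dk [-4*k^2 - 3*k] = -8*k - 3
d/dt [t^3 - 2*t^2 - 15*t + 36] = 3*t^2 - 4*t - 15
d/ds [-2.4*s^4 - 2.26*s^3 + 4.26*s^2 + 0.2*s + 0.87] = -9.6*s^3 - 6.78*s^2 + 8.52*s + 0.2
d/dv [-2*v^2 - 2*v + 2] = -4*v - 2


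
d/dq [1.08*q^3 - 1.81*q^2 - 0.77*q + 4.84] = 3.24*q^2 - 3.62*q - 0.77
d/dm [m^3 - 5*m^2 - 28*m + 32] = 3*m^2 - 10*m - 28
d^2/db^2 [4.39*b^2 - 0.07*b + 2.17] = 8.78000000000000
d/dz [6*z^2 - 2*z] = 12*z - 2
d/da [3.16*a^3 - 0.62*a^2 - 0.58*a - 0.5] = 9.48*a^2 - 1.24*a - 0.58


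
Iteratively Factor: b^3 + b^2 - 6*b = (b + 3)*(b^2 - 2*b) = (b - 2)*(b + 3)*(b)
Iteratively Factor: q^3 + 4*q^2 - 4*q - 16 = (q + 4)*(q^2 - 4) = (q + 2)*(q + 4)*(q - 2)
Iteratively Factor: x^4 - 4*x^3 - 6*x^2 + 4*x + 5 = (x + 1)*(x^3 - 5*x^2 - x + 5) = (x + 1)^2*(x^2 - 6*x + 5) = (x - 1)*(x + 1)^2*(x - 5)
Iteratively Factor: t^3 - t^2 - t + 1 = (t - 1)*(t^2 - 1) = (t - 1)^2*(t + 1)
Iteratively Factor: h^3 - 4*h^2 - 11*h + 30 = (h + 3)*(h^2 - 7*h + 10) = (h - 5)*(h + 3)*(h - 2)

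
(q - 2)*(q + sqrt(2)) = q^2 - 2*q + sqrt(2)*q - 2*sqrt(2)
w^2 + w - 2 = (w - 1)*(w + 2)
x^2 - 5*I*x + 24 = (x - 8*I)*(x + 3*I)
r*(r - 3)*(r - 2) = r^3 - 5*r^2 + 6*r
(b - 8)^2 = b^2 - 16*b + 64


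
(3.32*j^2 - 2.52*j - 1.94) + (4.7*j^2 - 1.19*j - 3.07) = 8.02*j^2 - 3.71*j - 5.01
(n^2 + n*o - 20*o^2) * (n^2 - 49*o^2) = n^4 + n^3*o - 69*n^2*o^2 - 49*n*o^3 + 980*o^4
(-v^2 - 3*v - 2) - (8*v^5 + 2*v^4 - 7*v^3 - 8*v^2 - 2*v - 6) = -8*v^5 - 2*v^4 + 7*v^3 + 7*v^2 - v + 4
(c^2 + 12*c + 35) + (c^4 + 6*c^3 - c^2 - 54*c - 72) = c^4 + 6*c^3 - 42*c - 37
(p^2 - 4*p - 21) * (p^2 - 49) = p^4 - 4*p^3 - 70*p^2 + 196*p + 1029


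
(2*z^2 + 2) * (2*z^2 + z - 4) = 4*z^4 + 2*z^3 - 4*z^2 + 2*z - 8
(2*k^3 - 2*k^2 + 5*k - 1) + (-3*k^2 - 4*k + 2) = 2*k^3 - 5*k^2 + k + 1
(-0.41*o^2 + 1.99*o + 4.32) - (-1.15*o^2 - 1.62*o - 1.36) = 0.74*o^2 + 3.61*o + 5.68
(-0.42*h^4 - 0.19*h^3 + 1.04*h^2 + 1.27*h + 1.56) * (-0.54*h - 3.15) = 0.2268*h^5 + 1.4256*h^4 + 0.0368999999999999*h^3 - 3.9618*h^2 - 4.8429*h - 4.914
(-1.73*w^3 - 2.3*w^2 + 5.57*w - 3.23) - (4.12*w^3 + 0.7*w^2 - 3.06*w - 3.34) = -5.85*w^3 - 3.0*w^2 + 8.63*w + 0.11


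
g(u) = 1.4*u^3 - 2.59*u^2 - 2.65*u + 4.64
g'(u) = 4.2*u^2 - 5.18*u - 2.65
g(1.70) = -0.47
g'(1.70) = 0.68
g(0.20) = 4.02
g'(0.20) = -3.52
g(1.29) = -0.08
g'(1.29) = -2.34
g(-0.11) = 4.90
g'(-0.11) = -2.03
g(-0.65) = 4.88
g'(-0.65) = 2.49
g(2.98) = 10.79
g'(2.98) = 19.21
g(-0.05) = 4.77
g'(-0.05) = -2.38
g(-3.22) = -60.42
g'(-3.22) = 57.58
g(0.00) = 4.64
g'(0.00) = -2.65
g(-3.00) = -48.52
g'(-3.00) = 50.69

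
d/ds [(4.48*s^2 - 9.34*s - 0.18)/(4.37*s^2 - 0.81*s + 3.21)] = (37.187*s^2 + 30.3348*s - 30.1272)/(19.0969*s^4 - 7.0794*s^3 + 28.7115*s^2 - 5.2002*s + 10.3041)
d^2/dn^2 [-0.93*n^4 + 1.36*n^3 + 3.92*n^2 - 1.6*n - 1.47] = -11.16*n^2 + 8.16*n + 7.84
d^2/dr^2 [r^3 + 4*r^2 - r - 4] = 6*r + 8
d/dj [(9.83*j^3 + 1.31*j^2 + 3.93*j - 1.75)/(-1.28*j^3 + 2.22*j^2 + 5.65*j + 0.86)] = (-7.105427357601e-15*j^5 + 23.4994*j^4 + 121.1398*j^3 + 17.3183*j^2 + 10.0232*j + 13.2673)/(1.6384*j^6 - 5.6832*j^5 - 9.5356*j^4 + 22.8844*j^3 + 35.7409*j^2 + 9.718*j + 0.7396)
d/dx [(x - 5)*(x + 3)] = 2*x - 2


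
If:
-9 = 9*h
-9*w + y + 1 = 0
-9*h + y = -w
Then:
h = -1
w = -4/5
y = -41/5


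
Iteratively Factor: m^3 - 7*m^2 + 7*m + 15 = (m - 3)*(m^2 - 4*m - 5) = (m - 3)*(m + 1)*(m - 5)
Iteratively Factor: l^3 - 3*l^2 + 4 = (l + 1)*(l^2 - 4*l + 4) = (l - 2)*(l + 1)*(l - 2)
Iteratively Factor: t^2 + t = (t)*(t + 1)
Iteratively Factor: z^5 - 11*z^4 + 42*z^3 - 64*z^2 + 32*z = (z - 1)*(z^4 - 10*z^3 + 32*z^2 - 32*z) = z*(z - 1)*(z^3 - 10*z^2 + 32*z - 32) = z*(z - 4)*(z - 1)*(z^2 - 6*z + 8) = z*(z - 4)^2*(z - 1)*(z - 2)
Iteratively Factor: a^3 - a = (a - 1)*(a^2 + a) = (a - 1)*(a + 1)*(a)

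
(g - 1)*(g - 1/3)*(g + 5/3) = g^3 + g^2/3 - 17*g/9 + 5/9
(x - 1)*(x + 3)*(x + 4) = x^3 + 6*x^2 + 5*x - 12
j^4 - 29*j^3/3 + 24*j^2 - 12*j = j*(j - 6)*(j - 3)*(j - 2/3)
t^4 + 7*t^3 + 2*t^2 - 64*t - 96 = (t - 3)*(t + 2)*(t + 4)^2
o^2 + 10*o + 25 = (o + 5)^2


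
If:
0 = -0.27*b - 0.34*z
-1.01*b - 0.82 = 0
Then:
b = -0.81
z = 0.64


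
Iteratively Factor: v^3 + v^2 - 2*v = (v)*(v^2 + v - 2) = v*(v - 1)*(v + 2)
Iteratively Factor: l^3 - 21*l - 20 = (l + 4)*(l^2 - 4*l - 5) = (l - 5)*(l + 4)*(l + 1)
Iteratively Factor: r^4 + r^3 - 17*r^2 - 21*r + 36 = (r + 3)*(r^3 - 2*r^2 - 11*r + 12) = (r + 3)^2*(r^2 - 5*r + 4) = (r - 4)*(r + 3)^2*(r - 1)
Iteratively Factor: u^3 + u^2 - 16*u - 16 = (u - 4)*(u^2 + 5*u + 4) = (u - 4)*(u + 4)*(u + 1)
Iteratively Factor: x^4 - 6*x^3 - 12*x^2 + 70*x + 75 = (x - 5)*(x^3 - x^2 - 17*x - 15) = (x - 5)*(x + 3)*(x^2 - 4*x - 5) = (x - 5)*(x + 1)*(x + 3)*(x - 5)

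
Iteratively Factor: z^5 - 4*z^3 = (z - 2)*(z^4 + 2*z^3) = z*(z - 2)*(z^3 + 2*z^2) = z^2*(z - 2)*(z^2 + 2*z) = z^2*(z - 2)*(z + 2)*(z)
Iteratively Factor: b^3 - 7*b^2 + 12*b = (b - 4)*(b^2 - 3*b) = b*(b - 4)*(b - 3)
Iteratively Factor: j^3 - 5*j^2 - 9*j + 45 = (j - 5)*(j^2 - 9) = (j - 5)*(j + 3)*(j - 3)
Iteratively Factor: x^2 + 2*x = (x)*(x + 2)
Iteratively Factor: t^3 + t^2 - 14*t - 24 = (t + 3)*(t^2 - 2*t - 8) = (t + 2)*(t + 3)*(t - 4)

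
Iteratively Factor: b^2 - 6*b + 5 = (b - 5)*(b - 1)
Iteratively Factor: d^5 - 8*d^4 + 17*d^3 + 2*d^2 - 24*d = (d - 3)*(d^4 - 5*d^3 + 2*d^2 + 8*d) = d*(d - 3)*(d^3 - 5*d^2 + 2*d + 8) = d*(d - 3)*(d - 2)*(d^2 - 3*d - 4) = d*(d - 3)*(d - 2)*(d + 1)*(d - 4)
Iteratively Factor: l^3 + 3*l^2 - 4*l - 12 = (l + 3)*(l^2 - 4) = (l + 2)*(l + 3)*(l - 2)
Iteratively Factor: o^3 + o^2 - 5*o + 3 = (o - 1)*(o^2 + 2*o - 3) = (o - 1)^2*(o + 3)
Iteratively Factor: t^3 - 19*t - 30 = (t + 3)*(t^2 - 3*t - 10) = (t - 5)*(t + 3)*(t + 2)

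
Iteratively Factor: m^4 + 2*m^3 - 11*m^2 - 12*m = (m + 1)*(m^3 + m^2 - 12*m) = m*(m + 1)*(m^2 + m - 12) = m*(m + 1)*(m + 4)*(m - 3)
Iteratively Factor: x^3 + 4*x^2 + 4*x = (x + 2)*(x^2 + 2*x) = x*(x + 2)*(x + 2)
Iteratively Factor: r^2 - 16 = (r + 4)*(r - 4)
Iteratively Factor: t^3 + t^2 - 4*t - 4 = (t + 1)*(t^2 - 4) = (t + 1)*(t + 2)*(t - 2)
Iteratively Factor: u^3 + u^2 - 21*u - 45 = (u + 3)*(u^2 - 2*u - 15) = (u - 5)*(u + 3)*(u + 3)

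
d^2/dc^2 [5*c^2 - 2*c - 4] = 10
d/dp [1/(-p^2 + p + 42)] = (2*p - 1)/(-p^2 + p + 42)^2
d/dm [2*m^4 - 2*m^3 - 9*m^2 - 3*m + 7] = 8*m^3 - 6*m^2 - 18*m - 3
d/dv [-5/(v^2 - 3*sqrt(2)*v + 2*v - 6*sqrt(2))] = 5*(2*v - 3*sqrt(2) + 2)/(v^2 - 3*sqrt(2)*v + 2*v - 6*sqrt(2))^2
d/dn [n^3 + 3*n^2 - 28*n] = 3*n^2 + 6*n - 28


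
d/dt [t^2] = 2*t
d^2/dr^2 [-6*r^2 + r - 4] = -12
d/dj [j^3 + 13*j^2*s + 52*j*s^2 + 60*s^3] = 3*j^2 + 26*j*s + 52*s^2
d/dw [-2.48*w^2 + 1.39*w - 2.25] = 1.39 - 4.96*w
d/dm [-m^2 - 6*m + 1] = -2*m - 6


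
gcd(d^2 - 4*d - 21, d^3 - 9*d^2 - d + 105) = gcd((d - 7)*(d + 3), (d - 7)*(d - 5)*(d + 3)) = d^2 - 4*d - 21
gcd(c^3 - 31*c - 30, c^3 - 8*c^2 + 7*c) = 1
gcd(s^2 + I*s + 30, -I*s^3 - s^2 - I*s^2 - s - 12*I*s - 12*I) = 1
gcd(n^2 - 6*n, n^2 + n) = n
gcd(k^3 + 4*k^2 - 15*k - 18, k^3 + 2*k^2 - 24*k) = k + 6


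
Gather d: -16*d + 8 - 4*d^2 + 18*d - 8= -4*d^2 + 2*d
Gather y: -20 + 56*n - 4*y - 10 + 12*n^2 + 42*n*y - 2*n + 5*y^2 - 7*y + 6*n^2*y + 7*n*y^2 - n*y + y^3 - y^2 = 12*n^2 + 54*n + y^3 + y^2*(7*n + 4) + y*(6*n^2 + 41*n - 11) - 30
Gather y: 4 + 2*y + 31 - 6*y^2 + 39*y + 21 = -6*y^2 + 41*y + 56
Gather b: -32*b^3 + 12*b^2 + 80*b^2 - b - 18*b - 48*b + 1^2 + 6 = -32*b^3 + 92*b^2 - 67*b + 7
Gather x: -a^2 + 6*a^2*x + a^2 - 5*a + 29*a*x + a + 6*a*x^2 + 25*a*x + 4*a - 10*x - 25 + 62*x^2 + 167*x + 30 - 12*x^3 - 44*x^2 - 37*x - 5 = -12*x^3 + x^2*(6*a + 18) + x*(6*a^2 + 54*a + 120)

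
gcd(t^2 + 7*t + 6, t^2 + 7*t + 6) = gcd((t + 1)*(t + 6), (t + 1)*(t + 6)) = t^2 + 7*t + 6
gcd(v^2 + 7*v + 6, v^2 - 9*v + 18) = 1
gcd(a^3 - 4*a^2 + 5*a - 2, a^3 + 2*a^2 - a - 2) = a - 1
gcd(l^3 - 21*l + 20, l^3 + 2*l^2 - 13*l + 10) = l^2 + 4*l - 5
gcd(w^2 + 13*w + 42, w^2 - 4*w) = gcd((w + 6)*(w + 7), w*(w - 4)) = 1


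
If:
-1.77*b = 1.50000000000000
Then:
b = -0.85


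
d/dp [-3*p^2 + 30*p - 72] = 30 - 6*p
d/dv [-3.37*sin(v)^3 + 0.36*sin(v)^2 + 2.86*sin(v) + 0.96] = (-10.11*sin(v)^2 + 0.72*sin(v) + 2.86)*cos(v)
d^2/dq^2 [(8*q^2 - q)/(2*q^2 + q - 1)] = 2*(-20*q^3 + 48*q^2 - 6*q + 7)/(8*q^6 + 12*q^5 - 6*q^4 - 11*q^3 + 3*q^2 + 3*q - 1)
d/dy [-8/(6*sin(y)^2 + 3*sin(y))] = 8*(4/tan(y) + cos(y)/sin(y)^2)/(3*(2*sin(y) + 1)^2)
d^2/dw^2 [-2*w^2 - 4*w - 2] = -4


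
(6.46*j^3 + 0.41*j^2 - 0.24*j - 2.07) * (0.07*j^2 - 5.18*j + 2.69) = 0.4522*j^5 - 33.4341*j^4 + 15.2368*j^3 + 2.2012*j^2 + 10.077*j - 5.5683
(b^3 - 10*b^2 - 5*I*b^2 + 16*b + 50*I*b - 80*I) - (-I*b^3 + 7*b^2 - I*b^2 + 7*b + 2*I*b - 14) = b^3 + I*b^3 - 17*b^2 - 4*I*b^2 + 9*b + 48*I*b + 14 - 80*I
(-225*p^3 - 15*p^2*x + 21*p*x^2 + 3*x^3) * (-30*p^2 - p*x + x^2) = 6750*p^5 + 675*p^4*x - 840*p^3*x^2 - 126*p^2*x^3 + 18*p*x^4 + 3*x^5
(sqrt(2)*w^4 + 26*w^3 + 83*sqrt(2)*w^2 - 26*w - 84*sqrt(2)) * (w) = sqrt(2)*w^5 + 26*w^4 + 83*sqrt(2)*w^3 - 26*w^2 - 84*sqrt(2)*w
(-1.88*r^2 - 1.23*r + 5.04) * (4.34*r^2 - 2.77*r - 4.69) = -8.1592*r^4 - 0.1306*r^3 + 34.0979*r^2 - 8.1921*r - 23.6376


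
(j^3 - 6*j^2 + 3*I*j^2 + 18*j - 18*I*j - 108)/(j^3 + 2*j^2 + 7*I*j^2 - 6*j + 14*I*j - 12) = (j^2 - 3*j*(2 + I) + 18*I)/(j^2 + j*(2 + I) + 2*I)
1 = 1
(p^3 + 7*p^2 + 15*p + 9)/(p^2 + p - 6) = (p^2 + 4*p + 3)/(p - 2)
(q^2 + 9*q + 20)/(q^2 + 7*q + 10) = (q + 4)/(q + 2)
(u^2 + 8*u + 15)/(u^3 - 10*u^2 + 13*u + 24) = (u^2 + 8*u + 15)/(u^3 - 10*u^2 + 13*u + 24)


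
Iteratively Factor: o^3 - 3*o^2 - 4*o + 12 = (o + 2)*(o^2 - 5*o + 6) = (o - 2)*(o + 2)*(o - 3)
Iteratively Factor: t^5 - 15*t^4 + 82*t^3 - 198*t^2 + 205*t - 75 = (t - 3)*(t^4 - 12*t^3 + 46*t^2 - 60*t + 25) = (t - 3)*(t - 1)*(t^3 - 11*t^2 + 35*t - 25) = (t - 5)*(t - 3)*(t - 1)*(t^2 - 6*t + 5) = (t - 5)^2*(t - 3)*(t - 1)*(t - 1)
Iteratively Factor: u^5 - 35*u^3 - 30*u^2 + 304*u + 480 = (u + 2)*(u^4 - 2*u^3 - 31*u^2 + 32*u + 240) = (u - 5)*(u + 2)*(u^3 + 3*u^2 - 16*u - 48) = (u - 5)*(u + 2)*(u + 3)*(u^2 - 16) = (u - 5)*(u - 4)*(u + 2)*(u + 3)*(u + 4)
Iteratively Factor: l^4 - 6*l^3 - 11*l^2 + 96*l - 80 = (l - 4)*(l^3 - 2*l^2 - 19*l + 20) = (l - 5)*(l - 4)*(l^2 + 3*l - 4) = (l - 5)*(l - 4)*(l + 4)*(l - 1)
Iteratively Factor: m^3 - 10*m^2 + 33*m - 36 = (m - 3)*(m^2 - 7*m + 12) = (m - 3)^2*(m - 4)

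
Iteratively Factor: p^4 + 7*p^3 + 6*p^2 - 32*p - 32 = (p + 1)*(p^3 + 6*p^2 - 32) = (p - 2)*(p + 1)*(p^2 + 8*p + 16) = (p - 2)*(p + 1)*(p + 4)*(p + 4)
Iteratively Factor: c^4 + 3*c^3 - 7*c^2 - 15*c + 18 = (c - 2)*(c^3 + 5*c^2 + 3*c - 9) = (c - 2)*(c + 3)*(c^2 + 2*c - 3) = (c - 2)*(c + 3)^2*(c - 1)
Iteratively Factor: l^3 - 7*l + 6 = (l + 3)*(l^2 - 3*l + 2) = (l - 1)*(l + 3)*(l - 2)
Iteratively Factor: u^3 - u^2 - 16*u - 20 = (u + 2)*(u^2 - 3*u - 10) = (u + 2)^2*(u - 5)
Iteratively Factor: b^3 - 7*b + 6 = (b - 1)*(b^2 + b - 6) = (b - 1)*(b + 3)*(b - 2)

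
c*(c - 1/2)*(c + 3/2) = c^3 + c^2 - 3*c/4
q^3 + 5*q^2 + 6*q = q*(q + 2)*(q + 3)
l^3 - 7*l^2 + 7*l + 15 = (l - 5)*(l - 3)*(l + 1)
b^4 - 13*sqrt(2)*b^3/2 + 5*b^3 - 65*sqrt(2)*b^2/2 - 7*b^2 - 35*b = b*(b + 5)*(b - 7*sqrt(2))*(b + sqrt(2)/2)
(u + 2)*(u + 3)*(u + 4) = u^3 + 9*u^2 + 26*u + 24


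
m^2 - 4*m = m*(m - 4)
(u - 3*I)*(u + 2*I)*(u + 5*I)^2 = u^4 + 9*I*u^3 - 9*u^2 + 85*I*u - 150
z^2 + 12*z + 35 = (z + 5)*(z + 7)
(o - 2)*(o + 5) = o^2 + 3*o - 10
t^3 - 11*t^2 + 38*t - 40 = (t - 5)*(t - 4)*(t - 2)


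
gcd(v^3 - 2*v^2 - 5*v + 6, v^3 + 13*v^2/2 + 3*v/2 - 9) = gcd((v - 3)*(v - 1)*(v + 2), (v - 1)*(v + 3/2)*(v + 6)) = v - 1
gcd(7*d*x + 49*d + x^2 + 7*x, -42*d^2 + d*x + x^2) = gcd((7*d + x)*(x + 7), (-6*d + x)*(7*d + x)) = 7*d + x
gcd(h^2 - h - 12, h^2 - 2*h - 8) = h - 4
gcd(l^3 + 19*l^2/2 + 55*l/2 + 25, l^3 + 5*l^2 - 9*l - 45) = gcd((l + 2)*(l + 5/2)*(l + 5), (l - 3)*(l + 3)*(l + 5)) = l + 5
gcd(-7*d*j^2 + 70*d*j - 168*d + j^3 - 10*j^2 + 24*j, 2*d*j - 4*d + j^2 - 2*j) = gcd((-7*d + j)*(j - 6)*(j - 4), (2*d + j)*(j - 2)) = 1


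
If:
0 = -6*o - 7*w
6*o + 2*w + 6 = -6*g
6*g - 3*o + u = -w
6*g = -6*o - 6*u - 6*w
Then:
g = -28/53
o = -35/53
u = 33/53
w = 30/53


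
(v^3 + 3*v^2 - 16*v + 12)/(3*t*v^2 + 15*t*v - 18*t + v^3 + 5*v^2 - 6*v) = (v - 2)/(3*t + v)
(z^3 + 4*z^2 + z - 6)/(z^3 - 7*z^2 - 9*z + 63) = (z^2 + z - 2)/(z^2 - 10*z + 21)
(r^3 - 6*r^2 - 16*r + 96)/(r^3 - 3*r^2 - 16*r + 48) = (r - 6)/(r - 3)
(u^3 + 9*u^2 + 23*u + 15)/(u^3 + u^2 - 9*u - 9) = (u + 5)/(u - 3)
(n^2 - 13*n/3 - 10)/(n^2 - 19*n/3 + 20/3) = (3*n^2 - 13*n - 30)/(3*n^2 - 19*n + 20)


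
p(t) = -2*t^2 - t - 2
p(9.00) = -173.00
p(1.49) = -7.93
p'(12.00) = -49.00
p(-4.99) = -46.81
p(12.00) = -302.00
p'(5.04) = -21.16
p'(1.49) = -6.96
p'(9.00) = -37.00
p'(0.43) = -2.72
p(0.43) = -2.80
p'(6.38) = -26.52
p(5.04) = -57.84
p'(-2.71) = 9.84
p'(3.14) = -13.56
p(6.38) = -89.79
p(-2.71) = -13.98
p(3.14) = -24.86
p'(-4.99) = 18.96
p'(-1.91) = 6.64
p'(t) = -4*t - 1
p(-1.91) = -7.39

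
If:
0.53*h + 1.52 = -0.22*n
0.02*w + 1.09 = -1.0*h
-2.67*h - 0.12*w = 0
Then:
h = -1.96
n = -2.18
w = 43.70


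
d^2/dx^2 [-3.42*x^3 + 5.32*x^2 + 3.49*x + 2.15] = 10.64 - 20.52*x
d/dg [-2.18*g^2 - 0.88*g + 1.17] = -4.36*g - 0.88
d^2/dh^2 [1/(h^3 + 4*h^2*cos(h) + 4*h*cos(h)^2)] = 4*(h^3*cos(h) - 8*h^2*sin(h) - 2*h^2*cos(2*h) + 7*h^2 - 2*h*sin(2*h) + 4*h*cos(h) + cos(2*h) + 1)/(h^3*(h + 2*cos(h))^4)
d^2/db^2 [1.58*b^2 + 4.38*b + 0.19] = 3.16000000000000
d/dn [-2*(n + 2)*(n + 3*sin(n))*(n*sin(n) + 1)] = -2*(n + 2)*(n + 3*sin(n))*(n*cos(n) + sin(n)) - 2*(n + 2)*(n*sin(n) + 1)*(3*cos(n) + 1) - 2*(n + 3*sin(n))*(n*sin(n) + 1)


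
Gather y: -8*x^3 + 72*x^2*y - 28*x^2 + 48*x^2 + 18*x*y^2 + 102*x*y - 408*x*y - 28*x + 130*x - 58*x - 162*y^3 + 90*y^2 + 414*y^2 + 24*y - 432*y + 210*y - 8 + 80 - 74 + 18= -8*x^3 + 20*x^2 + 44*x - 162*y^3 + y^2*(18*x + 504) + y*(72*x^2 - 306*x - 198) + 16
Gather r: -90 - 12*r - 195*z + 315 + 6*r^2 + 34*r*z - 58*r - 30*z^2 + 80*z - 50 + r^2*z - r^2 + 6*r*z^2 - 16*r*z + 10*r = r^2*(z + 5) + r*(6*z^2 + 18*z - 60) - 30*z^2 - 115*z + 175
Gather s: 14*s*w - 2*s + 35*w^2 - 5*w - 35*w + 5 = s*(14*w - 2) + 35*w^2 - 40*w + 5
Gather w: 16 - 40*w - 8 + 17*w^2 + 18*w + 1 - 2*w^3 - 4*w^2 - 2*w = -2*w^3 + 13*w^2 - 24*w + 9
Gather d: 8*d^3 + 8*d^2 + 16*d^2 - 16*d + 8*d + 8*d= 8*d^3 + 24*d^2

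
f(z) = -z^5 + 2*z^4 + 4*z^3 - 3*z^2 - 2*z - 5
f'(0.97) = 6.35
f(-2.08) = 26.55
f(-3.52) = 637.85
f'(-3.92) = -1456.60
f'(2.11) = 14.81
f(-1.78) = 4.44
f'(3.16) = -147.26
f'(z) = -5*z^4 + 8*z^3 + 12*z^2 - 6*z - 2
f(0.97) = -5.20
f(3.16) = -30.72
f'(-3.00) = -497.00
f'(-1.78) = -48.61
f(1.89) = 8.91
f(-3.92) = 1113.66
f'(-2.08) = -103.18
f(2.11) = 12.82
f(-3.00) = 271.00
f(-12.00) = 282979.00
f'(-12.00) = -115706.00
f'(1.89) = 19.74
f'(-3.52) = -948.72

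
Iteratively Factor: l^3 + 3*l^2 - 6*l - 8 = (l + 4)*(l^2 - l - 2) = (l - 2)*(l + 4)*(l + 1)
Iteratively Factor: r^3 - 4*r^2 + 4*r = (r - 2)*(r^2 - 2*r) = (r - 2)^2*(r)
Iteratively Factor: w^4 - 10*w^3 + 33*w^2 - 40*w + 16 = (w - 1)*(w^3 - 9*w^2 + 24*w - 16) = (w - 4)*(w - 1)*(w^2 - 5*w + 4) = (w - 4)*(w - 1)^2*(w - 4)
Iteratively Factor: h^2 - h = (h)*(h - 1)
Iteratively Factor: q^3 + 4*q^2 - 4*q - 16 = (q + 2)*(q^2 + 2*q - 8) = (q - 2)*(q + 2)*(q + 4)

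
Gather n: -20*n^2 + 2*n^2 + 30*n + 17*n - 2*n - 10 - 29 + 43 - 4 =-18*n^2 + 45*n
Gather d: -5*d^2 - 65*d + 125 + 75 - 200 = -5*d^2 - 65*d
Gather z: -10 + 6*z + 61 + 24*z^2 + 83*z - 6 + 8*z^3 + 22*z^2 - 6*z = 8*z^3 + 46*z^2 + 83*z + 45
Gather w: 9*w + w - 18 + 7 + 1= 10*w - 10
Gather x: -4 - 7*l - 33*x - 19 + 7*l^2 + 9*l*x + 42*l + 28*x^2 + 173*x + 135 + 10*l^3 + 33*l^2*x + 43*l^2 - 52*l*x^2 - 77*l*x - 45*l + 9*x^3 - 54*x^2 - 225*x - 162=10*l^3 + 50*l^2 - 10*l + 9*x^3 + x^2*(-52*l - 26) + x*(33*l^2 - 68*l - 85) - 50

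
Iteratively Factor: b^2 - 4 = (b - 2)*(b + 2)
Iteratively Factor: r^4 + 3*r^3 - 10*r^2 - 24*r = (r)*(r^3 + 3*r^2 - 10*r - 24) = r*(r + 2)*(r^2 + r - 12) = r*(r - 3)*(r + 2)*(r + 4)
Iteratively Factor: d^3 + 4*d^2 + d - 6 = (d + 2)*(d^2 + 2*d - 3) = (d - 1)*(d + 2)*(d + 3)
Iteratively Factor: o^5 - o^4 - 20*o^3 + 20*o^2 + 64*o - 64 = (o + 4)*(o^4 - 5*o^3 + 20*o - 16) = (o + 2)*(o + 4)*(o^3 - 7*o^2 + 14*o - 8) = (o - 4)*(o + 2)*(o + 4)*(o^2 - 3*o + 2) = (o - 4)*(o - 2)*(o + 2)*(o + 4)*(o - 1)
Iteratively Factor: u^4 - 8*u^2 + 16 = (u - 2)*(u^3 + 2*u^2 - 4*u - 8) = (u - 2)^2*(u^2 + 4*u + 4) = (u - 2)^2*(u + 2)*(u + 2)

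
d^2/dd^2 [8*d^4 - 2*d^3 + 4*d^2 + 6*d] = 96*d^2 - 12*d + 8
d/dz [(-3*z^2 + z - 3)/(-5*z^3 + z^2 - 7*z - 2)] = (-15*z^4 + 10*z^3 - 25*z^2 + 18*z - 23)/(25*z^6 - 10*z^5 + 71*z^4 + 6*z^3 + 45*z^2 + 28*z + 4)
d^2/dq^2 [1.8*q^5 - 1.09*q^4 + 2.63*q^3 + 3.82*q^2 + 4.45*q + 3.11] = 36.0*q^3 - 13.08*q^2 + 15.78*q + 7.64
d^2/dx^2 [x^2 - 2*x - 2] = 2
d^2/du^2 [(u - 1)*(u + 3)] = 2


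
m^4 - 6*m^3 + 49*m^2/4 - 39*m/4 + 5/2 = (m - 5/2)*(m - 2)*(m - 1)*(m - 1/2)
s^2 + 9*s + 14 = (s + 2)*(s + 7)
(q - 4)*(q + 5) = q^2 + q - 20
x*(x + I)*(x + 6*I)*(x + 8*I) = x^4 + 15*I*x^3 - 62*x^2 - 48*I*x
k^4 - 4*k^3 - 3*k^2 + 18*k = k*(k - 3)^2*(k + 2)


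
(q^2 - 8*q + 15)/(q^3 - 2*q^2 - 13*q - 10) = (q - 3)/(q^2 + 3*q + 2)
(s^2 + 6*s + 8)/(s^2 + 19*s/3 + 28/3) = 3*(s + 2)/(3*s + 7)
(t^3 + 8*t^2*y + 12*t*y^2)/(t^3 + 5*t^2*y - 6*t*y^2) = (-t - 2*y)/(-t + y)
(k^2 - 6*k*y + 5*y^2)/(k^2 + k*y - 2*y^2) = (k - 5*y)/(k + 2*y)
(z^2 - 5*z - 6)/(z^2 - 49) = (z^2 - 5*z - 6)/(z^2 - 49)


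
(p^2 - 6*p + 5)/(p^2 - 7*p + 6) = (p - 5)/(p - 6)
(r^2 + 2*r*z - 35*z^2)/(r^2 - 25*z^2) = (r + 7*z)/(r + 5*z)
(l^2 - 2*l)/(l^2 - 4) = l/(l + 2)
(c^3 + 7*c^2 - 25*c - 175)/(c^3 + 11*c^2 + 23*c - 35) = (c - 5)/(c - 1)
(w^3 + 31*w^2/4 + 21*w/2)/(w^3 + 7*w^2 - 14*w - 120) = w*(4*w + 7)/(4*(w^2 + w - 20))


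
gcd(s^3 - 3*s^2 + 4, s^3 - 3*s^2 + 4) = s^3 - 3*s^2 + 4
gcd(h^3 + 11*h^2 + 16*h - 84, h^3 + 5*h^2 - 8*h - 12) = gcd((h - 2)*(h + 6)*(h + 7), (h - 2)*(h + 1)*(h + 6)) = h^2 + 4*h - 12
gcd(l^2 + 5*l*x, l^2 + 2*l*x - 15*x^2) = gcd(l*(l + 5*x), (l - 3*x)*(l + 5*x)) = l + 5*x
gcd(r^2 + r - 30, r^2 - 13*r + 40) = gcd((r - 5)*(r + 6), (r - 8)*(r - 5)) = r - 5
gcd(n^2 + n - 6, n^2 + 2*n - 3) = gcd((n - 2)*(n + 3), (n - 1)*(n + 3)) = n + 3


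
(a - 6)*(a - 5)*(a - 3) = a^3 - 14*a^2 + 63*a - 90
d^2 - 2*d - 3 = (d - 3)*(d + 1)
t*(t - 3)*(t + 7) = t^3 + 4*t^2 - 21*t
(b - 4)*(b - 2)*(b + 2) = b^3 - 4*b^2 - 4*b + 16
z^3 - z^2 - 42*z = z*(z - 7)*(z + 6)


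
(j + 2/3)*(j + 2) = j^2 + 8*j/3 + 4/3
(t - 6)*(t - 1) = t^2 - 7*t + 6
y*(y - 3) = y^2 - 3*y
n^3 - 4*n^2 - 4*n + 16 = (n - 4)*(n - 2)*(n + 2)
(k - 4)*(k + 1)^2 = k^3 - 2*k^2 - 7*k - 4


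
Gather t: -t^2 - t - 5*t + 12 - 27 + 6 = -t^2 - 6*t - 9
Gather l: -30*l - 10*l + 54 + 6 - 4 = 56 - 40*l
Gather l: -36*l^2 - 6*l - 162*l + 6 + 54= -36*l^2 - 168*l + 60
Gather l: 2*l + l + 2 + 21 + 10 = 3*l + 33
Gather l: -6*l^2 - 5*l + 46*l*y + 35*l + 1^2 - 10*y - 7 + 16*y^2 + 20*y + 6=-6*l^2 + l*(46*y + 30) + 16*y^2 + 10*y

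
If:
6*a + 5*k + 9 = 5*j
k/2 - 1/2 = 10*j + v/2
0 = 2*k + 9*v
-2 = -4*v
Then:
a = 7/32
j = -3/16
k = -9/4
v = 1/2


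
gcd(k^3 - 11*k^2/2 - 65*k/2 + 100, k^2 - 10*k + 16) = k - 8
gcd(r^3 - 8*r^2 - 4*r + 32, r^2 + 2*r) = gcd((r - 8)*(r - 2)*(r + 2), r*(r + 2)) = r + 2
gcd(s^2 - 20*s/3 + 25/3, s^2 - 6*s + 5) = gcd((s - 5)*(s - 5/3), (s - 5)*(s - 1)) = s - 5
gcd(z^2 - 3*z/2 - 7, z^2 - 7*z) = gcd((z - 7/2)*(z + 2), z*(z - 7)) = 1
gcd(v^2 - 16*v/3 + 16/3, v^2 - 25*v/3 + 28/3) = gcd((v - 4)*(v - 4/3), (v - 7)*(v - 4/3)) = v - 4/3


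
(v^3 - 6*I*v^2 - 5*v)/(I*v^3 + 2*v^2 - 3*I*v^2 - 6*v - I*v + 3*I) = -v*(I*v + 5)/(v^2 - v*(3 + I) + 3*I)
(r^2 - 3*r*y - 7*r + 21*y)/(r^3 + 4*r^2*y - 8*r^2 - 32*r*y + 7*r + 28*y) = (r - 3*y)/(r^2 + 4*r*y - r - 4*y)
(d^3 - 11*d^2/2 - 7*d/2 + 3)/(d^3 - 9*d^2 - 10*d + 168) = (2*d^2 + d - 1)/(2*(d^2 - 3*d - 28))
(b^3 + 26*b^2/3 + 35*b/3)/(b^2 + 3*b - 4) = b*(3*b^2 + 26*b + 35)/(3*(b^2 + 3*b - 4))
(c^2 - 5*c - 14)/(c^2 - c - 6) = (c - 7)/(c - 3)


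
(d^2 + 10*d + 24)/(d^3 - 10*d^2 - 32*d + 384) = (d + 4)/(d^2 - 16*d + 64)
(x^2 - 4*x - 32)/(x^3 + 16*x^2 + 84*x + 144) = (x - 8)/(x^2 + 12*x + 36)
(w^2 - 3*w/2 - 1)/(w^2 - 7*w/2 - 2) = (w - 2)/(w - 4)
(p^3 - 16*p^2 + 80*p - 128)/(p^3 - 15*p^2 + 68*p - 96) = (p - 4)/(p - 3)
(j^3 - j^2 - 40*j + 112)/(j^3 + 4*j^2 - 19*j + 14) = (j^2 - 8*j + 16)/(j^2 - 3*j + 2)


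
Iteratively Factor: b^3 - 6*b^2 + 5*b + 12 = (b - 4)*(b^2 - 2*b - 3) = (b - 4)*(b + 1)*(b - 3)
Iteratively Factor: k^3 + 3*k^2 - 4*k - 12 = (k + 2)*(k^2 + k - 6) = (k - 2)*(k + 2)*(k + 3)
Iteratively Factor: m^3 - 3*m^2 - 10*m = (m)*(m^2 - 3*m - 10) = m*(m - 5)*(m + 2)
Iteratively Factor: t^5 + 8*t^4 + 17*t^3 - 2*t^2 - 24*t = (t + 2)*(t^4 + 6*t^3 + 5*t^2 - 12*t) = (t - 1)*(t + 2)*(t^3 + 7*t^2 + 12*t) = (t - 1)*(t + 2)*(t + 3)*(t^2 + 4*t) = t*(t - 1)*(t + 2)*(t + 3)*(t + 4)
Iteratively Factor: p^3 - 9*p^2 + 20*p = (p - 5)*(p^2 - 4*p) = p*(p - 5)*(p - 4)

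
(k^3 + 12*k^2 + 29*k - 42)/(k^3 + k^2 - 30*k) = (k^2 + 6*k - 7)/(k*(k - 5))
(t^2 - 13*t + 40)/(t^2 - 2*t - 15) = (t - 8)/(t + 3)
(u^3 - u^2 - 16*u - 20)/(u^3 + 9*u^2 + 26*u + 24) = (u^2 - 3*u - 10)/(u^2 + 7*u + 12)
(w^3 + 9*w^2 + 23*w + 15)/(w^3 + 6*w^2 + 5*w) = (w + 3)/w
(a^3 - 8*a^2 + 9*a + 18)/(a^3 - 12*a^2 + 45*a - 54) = (a + 1)/(a - 3)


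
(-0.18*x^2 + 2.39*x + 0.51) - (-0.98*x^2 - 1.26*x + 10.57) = 0.8*x^2 + 3.65*x - 10.06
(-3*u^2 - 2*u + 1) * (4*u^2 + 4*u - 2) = -12*u^4 - 20*u^3 + 2*u^2 + 8*u - 2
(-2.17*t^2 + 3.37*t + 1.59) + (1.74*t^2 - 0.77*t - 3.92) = -0.43*t^2 + 2.6*t - 2.33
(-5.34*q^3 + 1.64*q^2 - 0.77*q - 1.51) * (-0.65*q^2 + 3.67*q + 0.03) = 3.471*q^5 - 20.6638*q^4 + 6.3591*q^3 - 1.7952*q^2 - 5.5648*q - 0.0453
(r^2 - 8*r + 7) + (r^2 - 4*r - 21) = 2*r^2 - 12*r - 14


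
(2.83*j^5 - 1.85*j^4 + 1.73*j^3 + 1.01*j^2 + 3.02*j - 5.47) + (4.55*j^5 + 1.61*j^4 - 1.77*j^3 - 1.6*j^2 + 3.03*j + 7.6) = 7.38*j^5 - 0.24*j^4 - 0.04*j^3 - 0.59*j^2 + 6.05*j + 2.13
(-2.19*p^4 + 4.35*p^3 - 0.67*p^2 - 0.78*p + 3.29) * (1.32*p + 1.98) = -2.8908*p^5 + 1.4058*p^4 + 7.7286*p^3 - 2.3562*p^2 + 2.7984*p + 6.5142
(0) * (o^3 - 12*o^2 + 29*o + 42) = 0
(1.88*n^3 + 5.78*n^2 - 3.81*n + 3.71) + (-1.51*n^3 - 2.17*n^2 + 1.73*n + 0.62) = 0.37*n^3 + 3.61*n^2 - 2.08*n + 4.33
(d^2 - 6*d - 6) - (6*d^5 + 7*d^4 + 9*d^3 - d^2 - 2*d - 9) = -6*d^5 - 7*d^4 - 9*d^3 + 2*d^2 - 4*d + 3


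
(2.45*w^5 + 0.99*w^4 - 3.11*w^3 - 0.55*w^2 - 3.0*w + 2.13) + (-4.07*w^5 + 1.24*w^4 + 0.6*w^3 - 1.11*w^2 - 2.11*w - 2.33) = -1.62*w^5 + 2.23*w^4 - 2.51*w^3 - 1.66*w^2 - 5.11*w - 0.2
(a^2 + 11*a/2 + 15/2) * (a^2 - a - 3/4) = a^4 + 9*a^3/2 + 5*a^2/4 - 93*a/8 - 45/8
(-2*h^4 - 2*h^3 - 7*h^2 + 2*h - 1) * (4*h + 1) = -8*h^5 - 10*h^4 - 30*h^3 + h^2 - 2*h - 1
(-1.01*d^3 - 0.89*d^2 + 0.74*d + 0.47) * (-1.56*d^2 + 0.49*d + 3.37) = 1.5756*d^5 + 0.8935*d^4 - 4.9942*d^3 - 3.3699*d^2 + 2.7241*d + 1.5839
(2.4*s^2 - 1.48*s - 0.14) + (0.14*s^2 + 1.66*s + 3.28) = 2.54*s^2 + 0.18*s + 3.14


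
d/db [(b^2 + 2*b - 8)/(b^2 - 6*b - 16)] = 8*(-b^2 - 2*b - 10)/(b^4 - 12*b^3 + 4*b^2 + 192*b + 256)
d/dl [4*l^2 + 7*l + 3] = 8*l + 7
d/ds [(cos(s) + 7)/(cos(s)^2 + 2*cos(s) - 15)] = (cos(s)^2 + 14*cos(s) + 29)*sin(s)/(cos(s)^2 + 2*cos(s) - 15)^2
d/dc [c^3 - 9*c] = 3*c^2 - 9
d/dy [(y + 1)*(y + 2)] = 2*y + 3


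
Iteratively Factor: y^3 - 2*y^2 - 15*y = (y)*(y^2 - 2*y - 15) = y*(y - 5)*(y + 3)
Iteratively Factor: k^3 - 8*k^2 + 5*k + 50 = (k - 5)*(k^2 - 3*k - 10) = (k - 5)^2*(k + 2)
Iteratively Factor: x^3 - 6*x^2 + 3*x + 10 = (x + 1)*(x^2 - 7*x + 10) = (x - 5)*(x + 1)*(x - 2)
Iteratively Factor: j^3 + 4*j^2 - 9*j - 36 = (j + 4)*(j^2 - 9) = (j + 3)*(j + 4)*(j - 3)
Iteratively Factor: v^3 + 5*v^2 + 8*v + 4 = (v + 2)*(v^2 + 3*v + 2) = (v + 1)*(v + 2)*(v + 2)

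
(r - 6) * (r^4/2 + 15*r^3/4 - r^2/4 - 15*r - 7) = r^5/2 + 3*r^4/4 - 91*r^3/4 - 27*r^2/2 + 83*r + 42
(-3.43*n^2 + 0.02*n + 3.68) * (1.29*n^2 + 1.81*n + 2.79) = -4.4247*n^4 - 6.1825*n^3 - 4.7863*n^2 + 6.7166*n + 10.2672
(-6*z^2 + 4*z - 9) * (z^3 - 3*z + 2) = -6*z^5 + 4*z^4 + 9*z^3 - 24*z^2 + 35*z - 18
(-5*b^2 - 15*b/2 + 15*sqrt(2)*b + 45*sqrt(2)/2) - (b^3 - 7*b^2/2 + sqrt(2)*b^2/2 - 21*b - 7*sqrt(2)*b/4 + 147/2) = -b^3 - 3*b^2/2 - sqrt(2)*b^2/2 + 27*b/2 + 67*sqrt(2)*b/4 - 147/2 + 45*sqrt(2)/2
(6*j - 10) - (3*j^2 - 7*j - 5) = -3*j^2 + 13*j - 5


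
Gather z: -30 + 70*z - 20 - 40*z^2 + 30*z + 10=-40*z^2 + 100*z - 40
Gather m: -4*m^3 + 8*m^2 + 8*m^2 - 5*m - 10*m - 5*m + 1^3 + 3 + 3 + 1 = -4*m^3 + 16*m^2 - 20*m + 8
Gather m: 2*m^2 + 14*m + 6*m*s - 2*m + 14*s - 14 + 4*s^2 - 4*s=2*m^2 + m*(6*s + 12) + 4*s^2 + 10*s - 14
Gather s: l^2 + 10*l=l^2 + 10*l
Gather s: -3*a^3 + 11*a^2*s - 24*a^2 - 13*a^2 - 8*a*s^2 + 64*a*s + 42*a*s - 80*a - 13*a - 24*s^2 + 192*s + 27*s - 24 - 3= -3*a^3 - 37*a^2 - 93*a + s^2*(-8*a - 24) + s*(11*a^2 + 106*a + 219) - 27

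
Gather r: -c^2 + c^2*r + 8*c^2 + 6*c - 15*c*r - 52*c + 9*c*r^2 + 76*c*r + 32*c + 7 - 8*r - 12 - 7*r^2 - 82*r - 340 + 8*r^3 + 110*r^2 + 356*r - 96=7*c^2 - 14*c + 8*r^3 + r^2*(9*c + 103) + r*(c^2 + 61*c + 266) - 441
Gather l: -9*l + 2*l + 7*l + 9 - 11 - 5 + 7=0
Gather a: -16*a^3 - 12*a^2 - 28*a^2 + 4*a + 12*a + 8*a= -16*a^3 - 40*a^2 + 24*a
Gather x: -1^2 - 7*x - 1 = -7*x - 2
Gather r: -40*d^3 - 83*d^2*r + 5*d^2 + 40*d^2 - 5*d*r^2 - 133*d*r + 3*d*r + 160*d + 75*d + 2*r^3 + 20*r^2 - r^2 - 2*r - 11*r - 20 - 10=-40*d^3 + 45*d^2 + 235*d + 2*r^3 + r^2*(19 - 5*d) + r*(-83*d^2 - 130*d - 13) - 30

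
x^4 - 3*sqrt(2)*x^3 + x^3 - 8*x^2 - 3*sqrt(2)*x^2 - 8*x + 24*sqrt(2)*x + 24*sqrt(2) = (x + 1)*(x - 3*sqrt(2))*(x - 2*sqrt(2))*(x + 2*sqrt(2))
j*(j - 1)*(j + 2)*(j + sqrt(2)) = j^4 + j^3 + sqrt(2)*j^3 - 2*j^2 + sqrt(2)*j^2 - 2*sqrt(2)*j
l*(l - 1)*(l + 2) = l^3 + l^2 - 2*l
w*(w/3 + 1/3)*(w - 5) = w^3/3 - 4*w^2/3 - 5*w/3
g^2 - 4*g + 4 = (g - 2)^2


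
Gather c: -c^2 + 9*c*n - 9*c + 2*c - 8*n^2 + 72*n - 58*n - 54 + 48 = -c^2 + c*(9*n - 7) - 8*n^2 + 14*n - 6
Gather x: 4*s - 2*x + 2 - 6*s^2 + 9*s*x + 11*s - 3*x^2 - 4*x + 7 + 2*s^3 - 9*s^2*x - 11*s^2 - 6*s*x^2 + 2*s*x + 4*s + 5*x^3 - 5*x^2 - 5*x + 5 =2*s^3 - 17*s^2 + 19*s + 5*x^3 + x^2*(-6*s - 8) + x*(-9*s^2 + 11*s - 11) + 14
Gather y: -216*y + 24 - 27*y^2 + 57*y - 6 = -27*y^2 - 159*y + 18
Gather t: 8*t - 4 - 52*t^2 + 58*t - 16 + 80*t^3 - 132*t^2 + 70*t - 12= 80*t^3 - 184*t^2 + 136*t - 32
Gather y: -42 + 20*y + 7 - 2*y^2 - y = -2*y^2 + 19*y - 35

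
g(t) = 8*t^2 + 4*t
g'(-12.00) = -188.00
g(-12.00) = 1104.00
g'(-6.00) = -92.00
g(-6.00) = 264.00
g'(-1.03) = -12.48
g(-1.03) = 4.37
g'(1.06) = 20.96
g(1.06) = 13.23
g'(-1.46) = -19.36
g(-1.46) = 11.21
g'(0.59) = 13.44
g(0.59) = 5.14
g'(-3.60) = -53.60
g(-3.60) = 89.28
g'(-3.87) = -57.92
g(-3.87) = 104.34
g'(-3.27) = -48.32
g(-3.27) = 72.46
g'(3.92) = 66.72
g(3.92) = 138.61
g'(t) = 16*t + 4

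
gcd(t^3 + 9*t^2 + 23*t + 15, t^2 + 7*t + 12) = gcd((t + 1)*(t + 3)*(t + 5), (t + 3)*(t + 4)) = t + 3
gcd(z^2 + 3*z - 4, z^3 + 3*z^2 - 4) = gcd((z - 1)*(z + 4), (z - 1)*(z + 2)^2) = z - 1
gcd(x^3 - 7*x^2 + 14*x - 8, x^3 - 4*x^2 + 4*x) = x - 2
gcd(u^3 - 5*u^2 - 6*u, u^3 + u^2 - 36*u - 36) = u^2 - 5*u - 6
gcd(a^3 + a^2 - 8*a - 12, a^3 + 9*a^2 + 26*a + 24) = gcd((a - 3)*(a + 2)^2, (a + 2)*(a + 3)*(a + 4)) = a + 2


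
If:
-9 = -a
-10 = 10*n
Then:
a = 9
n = -1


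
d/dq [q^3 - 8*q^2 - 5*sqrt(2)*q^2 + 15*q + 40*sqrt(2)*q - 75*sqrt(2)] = 3*q^2 - 16*q - 10*sqrt(2)*q + 15 + 40*sqrt(2)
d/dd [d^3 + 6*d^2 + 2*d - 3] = 3*d^2 + 12*d + 2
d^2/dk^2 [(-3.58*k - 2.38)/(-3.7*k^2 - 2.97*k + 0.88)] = ((3.58*k + 2.38)*(7.4*k + 2.97)*(14.8*k + 5.94) - (79.476*k + 38.8772)*(3.7*k^2 + 2.97*k - 0.88))/(3.7*k^2 + 2.97*k - 0.88)^3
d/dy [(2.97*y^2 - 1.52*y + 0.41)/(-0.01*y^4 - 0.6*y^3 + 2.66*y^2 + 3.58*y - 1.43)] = (0.0594*y^5 + 1.7364*y^4 - 1.8076*y^3 + 15.4138*y^2 - 10.6754*y + 0.7058)/(0.0001*y^8 + 0.012*y^7 + 0.3068*y^6 - 3.2636*y^5 + 2.8082*y^4 + 20.7616*y^3 + 5.2088*y^2 - 10.2388*y + 2.0449)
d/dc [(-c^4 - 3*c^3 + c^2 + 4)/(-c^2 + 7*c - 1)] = 2*(c^5 - 9*c^4 - 19*c^3 + 8*c^2 + 3*c - 14)/(c^4 - 14*c^3 + 51*c^2 - 14*c + 1)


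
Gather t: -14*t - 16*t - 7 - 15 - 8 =-30*t - 30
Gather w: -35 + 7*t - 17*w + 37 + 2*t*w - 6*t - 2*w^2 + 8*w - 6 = t - 2*w^2 + w*(2*t - 9) - 4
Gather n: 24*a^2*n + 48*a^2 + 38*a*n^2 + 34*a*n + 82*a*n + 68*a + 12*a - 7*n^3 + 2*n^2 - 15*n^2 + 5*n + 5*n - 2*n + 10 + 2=48*a^2 + 80*a - 7*n^3 + n^2*(38*a - 13) + n*(24*a^2 + 116*a + 8) + 12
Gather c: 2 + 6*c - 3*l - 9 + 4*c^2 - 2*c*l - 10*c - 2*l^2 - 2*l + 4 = 4*c^2 + c*(-2*l - 4) - 2*l^2 - 5*l - 3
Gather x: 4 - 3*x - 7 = -3*x - 3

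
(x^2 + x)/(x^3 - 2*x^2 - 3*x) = 1/(x - 3)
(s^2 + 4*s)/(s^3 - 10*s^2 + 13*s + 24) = s*(s + 4)/(s^3 - 10*s^2 + 13*s + 24)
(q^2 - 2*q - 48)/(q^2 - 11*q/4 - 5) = 4*(-q^2 + 2*q + 48)/(-4*q^2 + 11*q + 20)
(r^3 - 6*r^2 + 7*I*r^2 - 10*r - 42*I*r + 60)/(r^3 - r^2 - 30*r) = (r^2 + 7*I*r - 10)/(r*(r + 5))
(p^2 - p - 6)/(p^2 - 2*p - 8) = (p - 3)/(p - 4)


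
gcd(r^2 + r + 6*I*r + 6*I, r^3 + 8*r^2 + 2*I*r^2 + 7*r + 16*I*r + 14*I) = r + 1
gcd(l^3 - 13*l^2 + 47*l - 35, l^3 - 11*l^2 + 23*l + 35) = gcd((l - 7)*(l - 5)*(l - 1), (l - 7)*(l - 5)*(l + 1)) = l^2 - 12*l + 35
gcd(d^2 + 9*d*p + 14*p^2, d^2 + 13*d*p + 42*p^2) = d + 7*p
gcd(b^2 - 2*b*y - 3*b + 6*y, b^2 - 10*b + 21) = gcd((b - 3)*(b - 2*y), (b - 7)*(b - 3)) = b - 3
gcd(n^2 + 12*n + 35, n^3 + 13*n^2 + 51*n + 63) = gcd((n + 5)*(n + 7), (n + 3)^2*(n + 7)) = n + 7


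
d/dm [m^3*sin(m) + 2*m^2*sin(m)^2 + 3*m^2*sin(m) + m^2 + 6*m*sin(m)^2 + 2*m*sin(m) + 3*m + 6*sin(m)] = m^3*cos(m) + 2*m^2*sin(2*m) + 3*sqrt(2)*m^2*sin(m + pi/4) + 6*m*sin(m) + 6*m*sin(2*m) + 2*m*cos(m) - 2*m*cos(2*m) + 4*m + 2*sin(m) + 6*cos(m) - 3*cos(2*m) + 6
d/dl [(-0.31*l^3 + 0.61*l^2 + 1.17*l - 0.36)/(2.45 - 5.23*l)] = (3.2426*l^3 - 5.4688*l^2 + 2.989*l + 0.9837)/(27.3529*l^2 - 25.627*l + 6.0025)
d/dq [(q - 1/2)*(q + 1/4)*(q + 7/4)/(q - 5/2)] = (16*q^3 - 48*q^2 - 60*q + 13)/(2*(4*q^2 - 20*q + 25))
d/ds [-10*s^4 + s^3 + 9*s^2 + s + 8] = -40*s^3 + 3*s^2 + 18*s + 1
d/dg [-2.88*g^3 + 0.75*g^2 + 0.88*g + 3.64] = -8.64*g^2 + 1.5*g + 0.88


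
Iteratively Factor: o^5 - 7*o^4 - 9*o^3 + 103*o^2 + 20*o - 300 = (o + 3)*(o^4 - 10*o^3 + 21*o^2 + 40*o - 100) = (o + 2)*(o + 3)*(o^3 - 12*o^2 + 45*o - 50) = (o - 2)*(o + 2)*(o + 3)*(o^2 - 10*o + 25) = (o - 5)*(o - 2)*(o + 2)*(o + 3)*(o - 5)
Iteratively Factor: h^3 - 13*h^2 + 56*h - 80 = (h - 4)*(h^2 - 9*h + 20) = (h - 4)^2*(h - 5)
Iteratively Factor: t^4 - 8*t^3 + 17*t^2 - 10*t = (t - 2)*(t^3 - 6*t^2 + 5*t) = t*(t - 2)*(t^2 - 6*t + 5) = t*(t - 2)*(t - 1)*(t - 5)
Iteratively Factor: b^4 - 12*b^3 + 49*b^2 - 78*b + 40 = (b - 1)*(b^3 - 11*b^2 + 38*b - 40) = (b - 2)*(b - 1)*(b^2 - 9*b + 20) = (b - 4)*(b - 2)*(b - 1)*(b - 5)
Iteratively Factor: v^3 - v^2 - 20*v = (v + 4)*(v^2 - 5*v) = v*(v + 4)*(v - 5)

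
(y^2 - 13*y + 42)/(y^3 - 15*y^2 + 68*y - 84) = 1/(y - 2)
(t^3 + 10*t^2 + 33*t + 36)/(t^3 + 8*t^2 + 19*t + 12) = (t + 3)/(t + 1)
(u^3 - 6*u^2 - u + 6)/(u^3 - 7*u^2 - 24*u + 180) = (u^2 - 1)/(u^2 - u - 30)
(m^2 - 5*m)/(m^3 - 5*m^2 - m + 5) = m/(m^2 - 1)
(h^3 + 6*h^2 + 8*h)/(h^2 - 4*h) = (h^2 + 6*h + 8)/(h - 4)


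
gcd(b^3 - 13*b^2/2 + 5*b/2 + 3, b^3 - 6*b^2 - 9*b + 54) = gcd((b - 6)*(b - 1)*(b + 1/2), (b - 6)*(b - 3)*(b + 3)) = b - 6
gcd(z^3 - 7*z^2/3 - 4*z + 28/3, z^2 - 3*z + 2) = z - 2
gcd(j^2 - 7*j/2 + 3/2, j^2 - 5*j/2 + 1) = j - 1/2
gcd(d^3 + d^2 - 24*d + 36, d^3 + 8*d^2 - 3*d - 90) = d^2 + 3*d - 18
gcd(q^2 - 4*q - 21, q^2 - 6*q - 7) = q - 7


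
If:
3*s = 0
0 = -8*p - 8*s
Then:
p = 0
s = 0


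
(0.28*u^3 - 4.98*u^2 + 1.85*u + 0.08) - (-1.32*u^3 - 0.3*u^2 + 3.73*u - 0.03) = 1.6*u^3 - 4.68*u^2 - 1.88*u + 0.11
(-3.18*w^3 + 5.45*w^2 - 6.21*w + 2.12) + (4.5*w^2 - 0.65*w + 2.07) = -3.18*w^3 + 9.95*w^2 - 6.86*w + 4.19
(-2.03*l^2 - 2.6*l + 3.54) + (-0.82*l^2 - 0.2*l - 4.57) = -2.85*l^2 - 2.8*l - 1.03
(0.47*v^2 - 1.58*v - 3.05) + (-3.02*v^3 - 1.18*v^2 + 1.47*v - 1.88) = -3.02*v^3 - 0.71*v^2 - 0.11*v - 4.93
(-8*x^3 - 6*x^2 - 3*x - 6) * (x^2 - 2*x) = -8*x^5 + 10*x^4 + 9*x^3 + 12*x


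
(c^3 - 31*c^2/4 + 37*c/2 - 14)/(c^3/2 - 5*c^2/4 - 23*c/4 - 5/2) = (-4*c^3 + 31*c^2 - 74*c + 56)/(-2*c^3 + 5*c^2 + 23*c + 10)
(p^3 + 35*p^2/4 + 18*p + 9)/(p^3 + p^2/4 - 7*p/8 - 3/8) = 2*(p^2 + 8*p + 12)/(2*p^2 - p - 1)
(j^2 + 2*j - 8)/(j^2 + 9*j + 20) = (j - 2)/(j + 5)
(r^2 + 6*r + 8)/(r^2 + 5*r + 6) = (r + 4)/(r + 3)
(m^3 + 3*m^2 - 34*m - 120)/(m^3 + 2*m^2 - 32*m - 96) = (m + 5)/(m + 4)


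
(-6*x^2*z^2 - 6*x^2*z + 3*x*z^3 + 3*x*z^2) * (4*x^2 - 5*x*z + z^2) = -24*x^4*z^2 - 24*x^4*z + 42*x^3*z^3 + 42*x^3*z^2 - 21*x^2*z^4 - 21*x^2*z^3 + 3*x*z^5 + 3*x*z^4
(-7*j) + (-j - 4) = -8*j - 4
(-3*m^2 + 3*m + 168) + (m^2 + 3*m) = -2*m^2 + 6*m + 168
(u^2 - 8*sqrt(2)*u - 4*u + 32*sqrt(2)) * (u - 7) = u^3 - 8*sqrt(2)*u^2 - 11*u^2 + 28*u + 88*sqrt(2)*u - 224*sqrt(2)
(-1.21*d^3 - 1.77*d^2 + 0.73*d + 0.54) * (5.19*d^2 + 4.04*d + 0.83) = -6.2799*d^5 - 14.0747*d^4 - 4.3664*d^3 + 4.2827*d^2 + 2.7875*d + 0.4482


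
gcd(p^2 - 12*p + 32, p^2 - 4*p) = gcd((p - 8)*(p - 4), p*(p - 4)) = p - 4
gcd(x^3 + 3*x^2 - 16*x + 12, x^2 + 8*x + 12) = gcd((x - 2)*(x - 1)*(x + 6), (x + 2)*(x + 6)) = x + 6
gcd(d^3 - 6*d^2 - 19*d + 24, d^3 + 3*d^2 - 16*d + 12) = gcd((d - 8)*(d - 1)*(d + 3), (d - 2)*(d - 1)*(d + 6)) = d - 1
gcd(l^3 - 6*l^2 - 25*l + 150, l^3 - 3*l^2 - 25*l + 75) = l^2 - 25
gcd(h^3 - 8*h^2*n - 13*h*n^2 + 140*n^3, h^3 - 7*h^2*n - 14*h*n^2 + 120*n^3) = h^2 - h*n - 20*n^2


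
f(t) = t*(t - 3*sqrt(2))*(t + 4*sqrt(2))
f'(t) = t*(t - 3*sqrt(2)) + t*(t + 4*sqrt(2)) + (t - 3*sqrt(2))*(t + 4*sqrt(2)) = 3*t^2 + 2*sqrt(2)*t - 24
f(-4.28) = 50.22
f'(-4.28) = 18.85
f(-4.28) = 50.22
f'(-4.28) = 18.85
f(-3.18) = 58.46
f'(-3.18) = -2.66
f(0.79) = -17.58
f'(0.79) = -19.89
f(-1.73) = 40.57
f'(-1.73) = -19.91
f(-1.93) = 44.40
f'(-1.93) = -18.28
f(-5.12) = 25.74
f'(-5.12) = 40.16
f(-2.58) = 54.16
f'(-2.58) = -11.33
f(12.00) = 1643.65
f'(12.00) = 441.94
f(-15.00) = -2696.80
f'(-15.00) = 608.57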